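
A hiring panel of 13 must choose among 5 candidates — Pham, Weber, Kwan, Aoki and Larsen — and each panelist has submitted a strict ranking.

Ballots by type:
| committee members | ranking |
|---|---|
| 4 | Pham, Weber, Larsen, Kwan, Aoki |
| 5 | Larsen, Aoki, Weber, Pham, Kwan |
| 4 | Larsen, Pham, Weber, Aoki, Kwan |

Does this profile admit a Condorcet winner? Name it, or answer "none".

Head-to-head results (13 committee members):
Pham vs Weber: 4+4 = 8 for Pham, 5 for Weber — Pham by 8–5.
Pham vs Kwan: 13 to 0, Pham.
Pham vs Aoki: Pham is ranked higher on 4+4 = 8 ballots, Aoki on 5. Pham wins 8–5.
Pham vs Larsen: 4 for Pham, 9 for Larsen — Larsen by 9–4.
Weber vs Kwan: Weber preferred on 4+5+4 = 13 ballots; Weber wins 13–0.
Weber–Aoki: Weber 8–5.
Weber vs Larsen: Larsen wins 9–4.
Kwan vs Aoki: 4 to 9, Aoki.
Kwan vs Larsen: Larsen, 13–0.
Aoki vs Larsen: Aoki is ranked higher on 0 ballots, Larsen on 13. Larsen wins 13–0.
Only Larsen has no losses; Larsen is the Condorcet winner.

Larsen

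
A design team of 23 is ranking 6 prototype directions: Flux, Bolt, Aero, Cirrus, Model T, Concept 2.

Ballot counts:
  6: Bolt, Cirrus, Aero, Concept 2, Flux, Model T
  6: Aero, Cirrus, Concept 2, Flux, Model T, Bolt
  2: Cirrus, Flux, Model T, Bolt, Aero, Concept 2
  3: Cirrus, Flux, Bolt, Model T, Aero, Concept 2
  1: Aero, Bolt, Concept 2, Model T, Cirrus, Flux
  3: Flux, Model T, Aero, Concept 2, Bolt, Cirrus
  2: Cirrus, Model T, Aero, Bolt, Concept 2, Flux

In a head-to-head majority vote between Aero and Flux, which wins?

Ballots ranking Aero above Flux: 6 + 6 + 1 + 2 = 15.
Ballots ranking Flux above Aero: 23 − 15 = 8.
Aero wins the head-to-head 15–8.

Aero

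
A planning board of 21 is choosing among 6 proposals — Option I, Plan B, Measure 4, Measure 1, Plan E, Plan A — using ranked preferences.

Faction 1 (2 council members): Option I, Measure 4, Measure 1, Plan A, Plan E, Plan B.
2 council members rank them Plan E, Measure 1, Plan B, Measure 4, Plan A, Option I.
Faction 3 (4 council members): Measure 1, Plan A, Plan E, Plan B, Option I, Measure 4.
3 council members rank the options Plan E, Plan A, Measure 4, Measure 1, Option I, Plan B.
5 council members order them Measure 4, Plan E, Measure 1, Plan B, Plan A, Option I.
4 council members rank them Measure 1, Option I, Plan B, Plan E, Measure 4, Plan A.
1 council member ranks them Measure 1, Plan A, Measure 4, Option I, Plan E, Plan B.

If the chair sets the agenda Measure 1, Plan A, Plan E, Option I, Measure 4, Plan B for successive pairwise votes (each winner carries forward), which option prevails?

Measure 1

Round 1: Measure 1 vs Plan A — 18–3, Measure 1 advances.
Round 2: Measure 1 vs Plan E — 11–10, Measure 1 advances.
Round 3: Measure 1 vs Option I — 19–2, Measure 1 advances.
Round 4: Measure 1 vs Measure 4 — 11–10, Measure 1 advances.
Round 5: Measure 1 vs Plan B — 21–0, Measure 1 advances.
Measure 1 survives the agenda.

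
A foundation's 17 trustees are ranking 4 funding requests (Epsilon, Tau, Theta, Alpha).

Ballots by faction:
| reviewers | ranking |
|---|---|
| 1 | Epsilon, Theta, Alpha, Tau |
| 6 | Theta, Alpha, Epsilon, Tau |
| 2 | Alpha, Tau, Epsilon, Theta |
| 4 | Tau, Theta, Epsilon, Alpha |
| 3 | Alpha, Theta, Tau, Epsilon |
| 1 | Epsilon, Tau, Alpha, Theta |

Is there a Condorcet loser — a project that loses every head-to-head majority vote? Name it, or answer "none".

Head-to-head results (17 reviewers):
Epsilon vs Tau: 1+6+1 = 8 for Epsilon, 9 for Tau — Tau by 9–8.
Epsilon vs Theta: Epsilon preferred on 1+2+1 = 4 ballots; Theta wins 13–4.
Epsilon vs Alpha: 6 to 11, Alpha.
Tau vs Theta: Theta, 10–7.
Tau vs Alpha: 5 to 12, Alpha.
Theta vs Alpha: Theta preferred on 1+6+4 = 11 ballots; Theta wins 11–6.
Epsilon loses to every other project — it is the Condorcet loser.

Epsilon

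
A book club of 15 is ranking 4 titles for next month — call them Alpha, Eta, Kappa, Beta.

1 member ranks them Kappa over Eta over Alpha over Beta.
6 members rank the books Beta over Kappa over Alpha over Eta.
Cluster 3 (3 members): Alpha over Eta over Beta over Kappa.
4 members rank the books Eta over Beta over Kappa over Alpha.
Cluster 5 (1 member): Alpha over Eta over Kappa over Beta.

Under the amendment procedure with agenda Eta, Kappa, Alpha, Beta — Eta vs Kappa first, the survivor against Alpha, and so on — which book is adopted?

Round 1: Eta vs Kappa — 8–7, Eta advances.
Round 2: Eta vs Alpha — 5–10, Alpha advances.
Round 3: Alpha vs Beta — 5–10, Beta advances.
The agenda winner is Beta.

Beta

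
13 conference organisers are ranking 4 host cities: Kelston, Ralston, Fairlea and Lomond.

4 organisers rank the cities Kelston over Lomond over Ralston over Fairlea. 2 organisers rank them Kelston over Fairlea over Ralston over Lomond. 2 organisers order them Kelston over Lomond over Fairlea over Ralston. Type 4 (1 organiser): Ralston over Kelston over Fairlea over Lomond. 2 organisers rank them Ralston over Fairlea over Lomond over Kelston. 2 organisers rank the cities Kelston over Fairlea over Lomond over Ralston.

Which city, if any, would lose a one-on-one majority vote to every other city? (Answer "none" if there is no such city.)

none

Pairwise majorities:
Kelston vs Ralston: Kelston, 10–3.
Kelston vs Fairlea: Kelston preferred on 4+2+2+1+2 = 11 ballots; Kelston wins 11–2.
Kelston vs Lomond: Kelston preferred on 4+2+2+1+2 = 11 ballots; Kelston wins 11–2.
Ralston–Fairlea: Ralston 7–6.
Ralston vs Lomond: Lomond, 8–5.
Fairlea–Lomond: Fairlea 7–6.
No city is winless: Kelston beats Ralston; Ralston beats Fairlea; Fairlea beats Lomond; Lomond beats Ralston. There is no Condorcet loser.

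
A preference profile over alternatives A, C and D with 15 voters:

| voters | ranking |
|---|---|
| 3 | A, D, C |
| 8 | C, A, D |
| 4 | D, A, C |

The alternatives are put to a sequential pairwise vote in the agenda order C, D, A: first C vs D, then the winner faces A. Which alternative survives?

C

Round 1: C vs D — 8–7, C advances.
Round 2: C vs A — 8–7, C advances.
The agenda winner is C.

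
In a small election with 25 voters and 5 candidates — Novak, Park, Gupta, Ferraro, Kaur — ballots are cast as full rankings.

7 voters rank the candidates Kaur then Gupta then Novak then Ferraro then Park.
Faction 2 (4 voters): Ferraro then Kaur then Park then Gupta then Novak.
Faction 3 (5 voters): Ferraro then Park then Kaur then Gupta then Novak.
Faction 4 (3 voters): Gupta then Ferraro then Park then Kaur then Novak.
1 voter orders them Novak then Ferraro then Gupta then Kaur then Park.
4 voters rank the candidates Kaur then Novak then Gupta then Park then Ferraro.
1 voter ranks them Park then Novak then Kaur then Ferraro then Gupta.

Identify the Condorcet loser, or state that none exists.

Pairwise majorities:
Novak vs Park: Novak preferred on 7+1+4 = 12 ballots; Park wins 13–12.
Novak vs Gupta: 1+4+1 = 6 for Novak, 19 for Gupta — Gupta by 19–6.
Novak vs Ferraro: Novak wins 13–12.
Novak vs Kaur: Kaur wins 23–2.
Park vs Gupta: 4+5+1 = 10 for Park, 15 for Gupta — Gupta by 15–10.
Park vs Ferraro: Ferraro wins 20–5.
Park vs Kaur: 9 to 16, Kaur.
Gupta–Ferraro: Gupta 14–11.
Gupta vs Kaur: Kaur, 21–4.
Ferraro vs Kaur: Ferraro wins 13–12.
Every candidate wins at least one matchup (Novak beats Ferraro; Park beats Novak; Gupta beats Novak; Ferraro beats Park; Kaur beats Novak), so there is no Condorcet loser.

none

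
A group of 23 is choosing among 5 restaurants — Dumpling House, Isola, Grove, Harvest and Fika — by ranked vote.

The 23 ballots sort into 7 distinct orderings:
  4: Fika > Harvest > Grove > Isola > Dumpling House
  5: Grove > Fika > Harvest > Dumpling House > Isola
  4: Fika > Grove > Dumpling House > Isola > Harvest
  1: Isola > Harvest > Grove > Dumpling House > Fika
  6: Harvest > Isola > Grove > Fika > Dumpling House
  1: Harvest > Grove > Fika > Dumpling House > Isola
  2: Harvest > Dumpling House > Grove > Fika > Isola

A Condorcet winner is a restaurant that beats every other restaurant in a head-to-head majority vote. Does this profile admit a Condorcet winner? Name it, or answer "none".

Check each pair by majority over 23 ballots:
Dumpling House vs Isola: 12 to 11, Dumpling House.
Dumpling House–Grove: Grove 21–2.
Dumpling House vs Harvest: Harvest wins 19–4.
Dumpling House vs Fika: Dumpling House is ranked higher on 1+2 = 3 ballots, Fika on 20. Fika wins 20–3.
Isola–Grove: Grove 16–7.
Isola vs Harvest: 5 to 18, Harvest.
Isola vs Fika: 7 to 16, Fika.
Grove vs Harvest: Grove preferred on 5+4 = 9 ballots; Harvest wins 14–9.
Grove vs Fika: Grove preferred on 5+1+6+1+2 = 15 ballots; Grove wins 15–8.
Harvest vs Fika: Fika, 13–10.
Each restaurant drops at least one matchup (Dumpling House loses to Grove; Isola loses to Dumpling House; Grove loses to Harvest; Harvest loses to Fika; Fika loses to Grove); the cycle Grove beats Fika beats Harvest beats Grove rules out a Condorcet winner.

none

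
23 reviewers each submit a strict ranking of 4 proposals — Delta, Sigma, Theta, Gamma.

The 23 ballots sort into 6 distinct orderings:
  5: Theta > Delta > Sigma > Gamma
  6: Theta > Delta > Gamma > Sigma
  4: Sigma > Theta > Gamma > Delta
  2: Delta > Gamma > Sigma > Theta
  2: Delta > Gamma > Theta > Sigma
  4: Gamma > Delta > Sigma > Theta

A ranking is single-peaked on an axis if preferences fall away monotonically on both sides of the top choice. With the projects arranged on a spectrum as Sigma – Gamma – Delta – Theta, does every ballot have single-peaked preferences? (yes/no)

Axis positions: Sigma=1, Gamma=2, Delta=3, Theta=4.
Cluster 1: ranking walks positions 4-3-1-2; Sigma is ranked above Gamma even though Gamma lies between Sigma and the peak Theta on the axis — preferences dip and rise again. Not single-peaked.
Cluster 2 (peak Theta at position 4): ranking walks positions 4-3-2-1, expanding outward from the peak — single-peaked.
Cluster 3: ranking walks positions 1-4-2-3; Theta is ranked above Gamma even though Gamma lies between Theta and the peak Sigma on the axis — preferences dip and rise again. Not single-peaked.
Cluster 4 (peak Delta at position 3): ranking walks positions 3-2-1-4, expanding outward from the peak — single-peaked.
Cluster 5 (peak Delta at position 3): ranking walks positions 3-2-4-1, expanding outward from the peak — single-peaked.
Cluster 6 (peak Gamma at position 2): ranking walks positions 2-3-1-4, expanding outward from the peak — single-peaked.
Cluster 1 violates single-peakedness, so the profile is not single-peaked on this axis.

no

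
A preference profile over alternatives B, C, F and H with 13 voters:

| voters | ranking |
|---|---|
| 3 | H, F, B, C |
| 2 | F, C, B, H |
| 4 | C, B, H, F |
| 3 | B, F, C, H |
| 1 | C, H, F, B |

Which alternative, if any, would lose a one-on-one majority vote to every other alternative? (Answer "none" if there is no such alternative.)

none

Pairwise majorities:
B–C: C 7–6.
B vs F: 7 to 6, B.
B vs H: B wins 9–4.
C–F: F 8–5.
C vs H: C is ranked higher on 2+4+3+1 = 10 ballots, H on 3. C wins 10–3.
F vs H: H, 8–5.
No alternative is winless: B beats F; C beats B; F beats C; H beats F. There is no Condorcet loser.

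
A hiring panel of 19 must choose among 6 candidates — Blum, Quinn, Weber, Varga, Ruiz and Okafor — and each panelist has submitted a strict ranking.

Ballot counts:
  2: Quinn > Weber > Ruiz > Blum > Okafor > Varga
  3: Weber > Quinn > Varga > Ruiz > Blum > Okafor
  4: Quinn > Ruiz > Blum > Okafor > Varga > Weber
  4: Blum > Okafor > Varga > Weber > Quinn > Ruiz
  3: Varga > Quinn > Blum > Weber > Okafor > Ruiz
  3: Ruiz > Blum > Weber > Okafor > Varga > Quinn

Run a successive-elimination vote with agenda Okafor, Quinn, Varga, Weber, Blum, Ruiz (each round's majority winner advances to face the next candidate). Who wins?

Round 1: Okafor vs Quinn — 7–12, Quinn advances.
Round 2: Quinn vs Varga — 9–10, Varga advances.
Round 3: Varga vs Weber — 11–8, Varga advances.
Round 4: Varga vs Blum — 6–13, Blum advances.
Round 5: Blum vs Ruiz — 7–12, Ruiz advances.
The agenda winner is Ruiz.

Ruiz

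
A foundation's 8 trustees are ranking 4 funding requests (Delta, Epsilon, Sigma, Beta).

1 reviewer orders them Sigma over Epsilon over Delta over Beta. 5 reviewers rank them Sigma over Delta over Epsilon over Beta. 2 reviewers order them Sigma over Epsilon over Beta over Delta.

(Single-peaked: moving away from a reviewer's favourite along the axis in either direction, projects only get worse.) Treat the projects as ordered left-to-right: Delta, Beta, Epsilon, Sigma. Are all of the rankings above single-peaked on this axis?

Axis positions: Delta=1, Beta=2, Epsilon=3, Sigma=4.
Group 1: ranking walks positions 4-3-1-2; Delta is ranked above Beta even though Beta lies between Delta and the peak Sigma on the axis — preferences dip and rise again. Not single-peaked.
Group 2: ranking walks positions 4-1-3-2; Delta is ranked above Epsilon even though Epsilon lies between Delta and the peak Sigma on the axis — preferences dip and rise again. Not single-peaked.
Group 3 (peak Sigma at position 4): ranking walks positions 4-3-2-1, expanding outward from the peak — single-peaked.
Group 1 violates single-peakedness, so the profile is not single-peaked on this axis.

no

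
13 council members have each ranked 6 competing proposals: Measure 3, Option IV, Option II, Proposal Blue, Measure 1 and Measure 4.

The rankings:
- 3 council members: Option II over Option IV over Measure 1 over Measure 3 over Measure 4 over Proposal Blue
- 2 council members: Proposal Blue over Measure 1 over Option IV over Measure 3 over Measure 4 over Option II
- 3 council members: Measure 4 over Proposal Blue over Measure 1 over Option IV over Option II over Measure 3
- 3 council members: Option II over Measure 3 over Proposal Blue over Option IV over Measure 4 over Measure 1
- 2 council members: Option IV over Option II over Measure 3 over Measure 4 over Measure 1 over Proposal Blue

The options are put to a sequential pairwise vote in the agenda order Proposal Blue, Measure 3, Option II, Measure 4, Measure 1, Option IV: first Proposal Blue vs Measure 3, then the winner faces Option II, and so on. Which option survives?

Option IV

Round 1: Proposal Blue vs Measure 3 — 5–8, Measure 3 advances.
Round 2: Measure 3 vs Option II — 2–11, Option II advances.
Round 3: Option II vs Measure 4 — 8–5, Option II advances.
Round 4: Option II vs Measure 1 — 8–5, Option II advances.
Round 5: Option II vs Option IV — 6–7, Option IV advances.
Option IV survives the agenda.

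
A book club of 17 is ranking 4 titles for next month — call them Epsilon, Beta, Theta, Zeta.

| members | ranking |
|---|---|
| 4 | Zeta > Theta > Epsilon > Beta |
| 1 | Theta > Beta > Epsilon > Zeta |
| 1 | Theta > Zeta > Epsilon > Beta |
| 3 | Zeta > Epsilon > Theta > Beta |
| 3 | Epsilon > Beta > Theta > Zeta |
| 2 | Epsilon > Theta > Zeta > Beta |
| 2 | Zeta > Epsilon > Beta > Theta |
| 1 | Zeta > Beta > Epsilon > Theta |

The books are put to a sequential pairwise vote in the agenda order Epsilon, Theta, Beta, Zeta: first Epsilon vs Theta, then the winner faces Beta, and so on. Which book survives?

Zeta

Round 1: Epsilon vs Theta — 11–6, Epsilon advances.
Round 2: Epsilon vs Beta — 15–2, Epsilon advances.
Round 3: Epsilon vs Zeta — 6–11, Zeta advances.
The agenda winner is Zeta.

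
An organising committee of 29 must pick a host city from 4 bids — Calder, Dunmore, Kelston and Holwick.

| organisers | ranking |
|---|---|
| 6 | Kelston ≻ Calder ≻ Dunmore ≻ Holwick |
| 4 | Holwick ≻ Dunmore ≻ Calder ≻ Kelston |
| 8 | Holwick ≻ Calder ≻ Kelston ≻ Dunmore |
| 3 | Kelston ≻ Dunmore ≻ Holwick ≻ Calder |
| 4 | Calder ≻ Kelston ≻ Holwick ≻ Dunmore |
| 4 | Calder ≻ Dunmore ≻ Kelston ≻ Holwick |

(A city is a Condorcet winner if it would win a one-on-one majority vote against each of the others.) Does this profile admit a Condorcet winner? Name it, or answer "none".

Check each pair by majority over 29 ballots:
Calder vs Dunmore: Calder wins 22–7.
Calder–Kelston: Calder 20–9.
Calder vs Holwick: Holwick wins 15–14.
Dunmore vs Kelston: Kelston, 21–8.
Dunmore vs Holwick: Holwick wins 16–13.
Kelston vs Holwick: Kelston wins 17–12.
Every city loses at least once (Calder loses to Holwick; Dunmore loses to Calder; Kelston loses to Calder; Holwick loses to Kelston). The majority relation contains the cycle Calder > Kelston > Holwick > Calder, so there is no Condorcet winner.

none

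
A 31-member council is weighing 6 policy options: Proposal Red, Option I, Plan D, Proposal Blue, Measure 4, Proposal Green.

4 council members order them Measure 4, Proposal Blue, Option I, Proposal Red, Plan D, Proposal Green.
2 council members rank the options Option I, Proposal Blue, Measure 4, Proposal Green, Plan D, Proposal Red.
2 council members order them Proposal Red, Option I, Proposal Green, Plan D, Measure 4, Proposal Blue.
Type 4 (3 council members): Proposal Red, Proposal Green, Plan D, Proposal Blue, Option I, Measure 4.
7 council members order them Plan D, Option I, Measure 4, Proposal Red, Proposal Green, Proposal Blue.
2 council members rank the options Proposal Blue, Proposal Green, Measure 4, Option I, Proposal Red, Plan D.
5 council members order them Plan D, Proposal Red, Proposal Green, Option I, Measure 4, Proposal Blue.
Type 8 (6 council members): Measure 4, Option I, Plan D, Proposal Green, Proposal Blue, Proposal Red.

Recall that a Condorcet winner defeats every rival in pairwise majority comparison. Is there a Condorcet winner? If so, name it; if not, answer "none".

Option I

Head-to-head results (31 council members):
Proposal Red–Option I: Option I 21–10.
Proposal Red vs Plan D: Plan D wins 20–11.
Proposal Red vs Proposal Blue: Proposal Red, 17–14.
Proposal Red vs Measure 4: Measure 4 wins 21–10.
Proposal Red vs Proposal Green: Proposal Red, 21–10.
Option I vs Plan D: Option I wins 16–15.
Option I vs Proposal Blue: Option I, 22–9.
Option I vs Measure 4: Option I wins 19–12.
Option I vs Proposal Green: Option I, 21–10.
Plan D–Proposal Blue: Plan D 23–8.
Plan D–Measure 4: Plan D 17–14.
Plan D–Proposal Green: Plan D 22–9.
Proposal Blue–Measure 4: Measure 4 24–7.
Proposal Blue vs Proposal Green: Proposal Green wins 23–8.
Measure 4 vs Proposal Green: Measure 4 wins 19–12.
Only Option I has no losses; Option I is the Condorcet winner.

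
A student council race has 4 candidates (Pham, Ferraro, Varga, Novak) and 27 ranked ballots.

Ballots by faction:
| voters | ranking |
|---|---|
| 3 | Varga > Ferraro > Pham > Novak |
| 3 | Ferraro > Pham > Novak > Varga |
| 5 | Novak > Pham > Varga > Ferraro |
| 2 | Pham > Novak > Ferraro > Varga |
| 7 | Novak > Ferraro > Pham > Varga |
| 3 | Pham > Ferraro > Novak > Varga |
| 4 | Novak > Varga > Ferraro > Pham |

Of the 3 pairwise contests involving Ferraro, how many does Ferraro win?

2

Ferraro against each rival (27 voters):
Ferraro vs Pham: Ferraro is ranked higher on 3+3+7+4 = 17 ballots, Pham on 10. Ferraro wins 17–10.
Ferraro vs Varga: 15 to 12, Ferraro.
Ferraro–Novak: Novak 18–9.
Ferraro beats Pham, Varga; loses to Novak — 2 pairwise wins.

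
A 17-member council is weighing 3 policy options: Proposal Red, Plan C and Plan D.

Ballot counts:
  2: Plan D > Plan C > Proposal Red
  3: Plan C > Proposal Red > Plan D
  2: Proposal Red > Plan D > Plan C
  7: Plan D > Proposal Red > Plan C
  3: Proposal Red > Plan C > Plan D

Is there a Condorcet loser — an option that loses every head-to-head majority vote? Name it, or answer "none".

Pairwise majorities:
Proposal Red vs Plan C: 2+7+3 = 12 for Proposal Red, 5 for Plan C — Proposal Red by 12–5.
Proposal Red vs Plan D: Plan D, 9–8.
Plan C vs Plan D: Plan D, 11–6.
Plan C loses to every other option — it is the Condorcet loser.

Plan C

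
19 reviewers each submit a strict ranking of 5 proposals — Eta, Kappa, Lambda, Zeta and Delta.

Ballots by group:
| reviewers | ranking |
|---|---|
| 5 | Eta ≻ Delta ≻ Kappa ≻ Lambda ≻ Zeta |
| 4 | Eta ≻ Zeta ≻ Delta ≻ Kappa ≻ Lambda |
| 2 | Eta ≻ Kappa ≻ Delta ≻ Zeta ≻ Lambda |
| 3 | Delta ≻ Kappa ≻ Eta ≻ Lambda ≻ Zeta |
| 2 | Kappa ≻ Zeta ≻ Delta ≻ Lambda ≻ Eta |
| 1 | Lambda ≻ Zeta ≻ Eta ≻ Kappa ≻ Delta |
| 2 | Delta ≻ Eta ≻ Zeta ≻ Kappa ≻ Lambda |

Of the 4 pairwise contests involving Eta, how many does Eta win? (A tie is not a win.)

4

Eta against each rival (19 reviewers):
Eta vs Kappa: 5+4+2+1+2 = 14 for Eta, 5 for Kappa — Eta by 14–5.
Eta vs Lambda: Eta, 16–3.
Eta vs Zeta: 5+4+2+3+2 = 16 for Eta, 3 for Zeta — Eta by 16–3.
Eta vs Delta: 12 to 7, Eta.
Eta beats Kappa, Lambda, Zeta, Delta — 4 pairwise wins.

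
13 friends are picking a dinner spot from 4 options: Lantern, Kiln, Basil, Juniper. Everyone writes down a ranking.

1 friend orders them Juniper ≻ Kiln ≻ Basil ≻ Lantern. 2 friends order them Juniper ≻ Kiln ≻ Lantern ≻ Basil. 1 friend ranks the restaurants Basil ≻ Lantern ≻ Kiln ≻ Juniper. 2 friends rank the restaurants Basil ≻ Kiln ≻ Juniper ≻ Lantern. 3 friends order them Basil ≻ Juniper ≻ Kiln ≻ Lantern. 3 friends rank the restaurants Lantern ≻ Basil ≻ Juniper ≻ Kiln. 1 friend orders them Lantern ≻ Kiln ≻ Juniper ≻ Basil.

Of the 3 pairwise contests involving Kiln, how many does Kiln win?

1

Kiln against each rival (13 friends):
Kiln–Lantern: Kiln 8–5.
Kiln vs Basil: 4 to 9, Basil.
Kiln vs Juniper: 1+2+1 = 4 for Kiln, 9 for Juniper — Juniper by 9–4.
Kiln beats Lantern; loses to Basil, Juniper — 1 pairwise win.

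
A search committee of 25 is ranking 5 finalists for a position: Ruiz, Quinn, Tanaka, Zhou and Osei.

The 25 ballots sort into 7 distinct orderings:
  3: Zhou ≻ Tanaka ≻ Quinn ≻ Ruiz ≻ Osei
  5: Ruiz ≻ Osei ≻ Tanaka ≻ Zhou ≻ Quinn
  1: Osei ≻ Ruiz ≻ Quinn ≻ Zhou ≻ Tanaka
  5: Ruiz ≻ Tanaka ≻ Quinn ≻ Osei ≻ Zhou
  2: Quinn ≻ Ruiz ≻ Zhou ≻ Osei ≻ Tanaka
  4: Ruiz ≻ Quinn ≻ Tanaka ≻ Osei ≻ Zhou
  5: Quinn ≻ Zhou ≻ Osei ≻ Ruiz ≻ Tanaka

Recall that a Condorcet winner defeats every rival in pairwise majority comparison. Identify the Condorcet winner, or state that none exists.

Check each pair by majority over 25 ballots:
Ruiz vs Quinn: Ruiz wins 15–10.
Ruiz–Tanaka: Ruiz 22–3.
Ruiz vs Zhou: Ruiz, 17–8.
Ruiz vs Osei: Ruiz, 19–6.
Quinn vs Tanaka: Tanaka wins 13–12.
Quinn–Zhou: Quinn 17–8.
Quinn vs Osei: Quinn wins 19–6.
Tanaka vs Zhou: Tanaka wins 14–11.
Tanaka vs Osei: Osei wins 13–12.
Zhou vs Osei: Osei, 15–10.
Ruiz wins every pairwise contest, so Ruiz is the Condorcet winner.

Ruiz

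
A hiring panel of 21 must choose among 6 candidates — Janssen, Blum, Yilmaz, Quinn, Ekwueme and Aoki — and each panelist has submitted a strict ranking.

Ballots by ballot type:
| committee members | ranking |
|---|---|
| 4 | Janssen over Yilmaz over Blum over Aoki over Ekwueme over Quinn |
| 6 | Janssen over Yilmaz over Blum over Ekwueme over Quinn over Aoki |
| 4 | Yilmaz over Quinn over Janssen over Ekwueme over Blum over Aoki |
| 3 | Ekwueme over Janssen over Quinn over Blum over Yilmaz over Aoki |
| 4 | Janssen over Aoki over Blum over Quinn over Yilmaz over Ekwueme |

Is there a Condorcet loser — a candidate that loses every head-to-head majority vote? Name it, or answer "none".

Aoki

Head-to-head results (21 committee members):
Janssen vs Blum: Janssen, 21–0.
Janssen vs Yilmaz: Janssen, 17–4.
Janssen vs Quinn: 17 to 4, Janssen.
Janssen vs Ekwueme: Janssen wins 18–3.
Janssen vs Aoki: 21 to 0, Janssen.
Blum–Yilmaz: Yilmaz 14–7.
Blum vs Quinn: Blum wins 14–7.
Blum vs Ekwueme: 4+6+4 = 14 for Blum, 7 for Ekwueme — Blum by 14–7.
Blum–Aoki: Blum 17–4.
Yilmaz–Quinn: Yilmaz 14–7.
Yilmaz vs Ekwueme: Yilmaz, 18–3.
Yilmaz–Aoki: Yilmaz 17–4.
Quinn vs Ekwueme: Ekwueme, 13–8.
Quinn vs Aoki: Quinn is ranked higher on 6+4+3 = 13 ballots, Aoki on 8. Quinn wins 13–8.
Ekwueme vs Aoki: Ekwueme wins 13–8.
Aoki is beaten in every head-to-head and is the Condorcet loser.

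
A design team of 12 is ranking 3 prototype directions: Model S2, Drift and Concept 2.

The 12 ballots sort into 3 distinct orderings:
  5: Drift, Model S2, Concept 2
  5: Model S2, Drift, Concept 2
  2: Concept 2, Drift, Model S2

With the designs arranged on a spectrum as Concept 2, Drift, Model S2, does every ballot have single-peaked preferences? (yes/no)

yes

Axis positions: Concept 2=1, Drift=2, Model S2=3.
Type 1 (peak Drift at position 2): ranking walks positions 2-3-1, expanding outward from the peak — single-peaked.
Type 2 (peak Model S2 at position 3): ranking walks positions 3-2-1, expanding outward from the peak — single-peaked.
Type 3 (peak Concept 2 at position 1): ranking walks positions 1-2-3, expanding outward from the peak — single-peaked.
Every ranking is single-peaked on this axis.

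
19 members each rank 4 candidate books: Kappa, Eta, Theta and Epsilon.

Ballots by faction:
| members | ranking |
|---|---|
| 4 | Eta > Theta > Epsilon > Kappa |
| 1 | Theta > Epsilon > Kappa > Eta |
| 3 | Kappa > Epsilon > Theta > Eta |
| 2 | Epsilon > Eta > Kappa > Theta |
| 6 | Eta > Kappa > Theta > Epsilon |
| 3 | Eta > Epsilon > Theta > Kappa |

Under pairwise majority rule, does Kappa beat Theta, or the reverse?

Ballots ranking Kappa above Theta: 3 + 2 + 6 = 11.
Ballots ranking Theta above Kappa: 19 − 11 = 8.
Kappa wins the head-to-head 11–8.

Kappa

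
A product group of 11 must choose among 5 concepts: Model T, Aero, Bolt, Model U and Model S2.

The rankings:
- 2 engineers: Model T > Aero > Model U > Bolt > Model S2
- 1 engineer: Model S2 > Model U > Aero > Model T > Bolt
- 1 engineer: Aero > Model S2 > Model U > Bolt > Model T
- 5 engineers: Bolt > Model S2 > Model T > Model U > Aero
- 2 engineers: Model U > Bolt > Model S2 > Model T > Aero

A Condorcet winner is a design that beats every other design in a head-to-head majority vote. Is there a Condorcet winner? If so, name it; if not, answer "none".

none

Pairwise majorities:
Model T vs Aero: 9 to 2, Model T.
Model T vs Bolt: Model T is ranked higher on 2+1 = 3 ballots, Bolt on 8. Bolt wins 8–3.
Model T vs Model U: 7 to 4, Model T.
Model T vs Model S2: Model T preferred on 2 ballots; Model S2 wins 9–2.
Aero vs Bolt: Aero is ranked higher on 2+1+1 = 4 ballots, Bolt on 7. Bolt wins 7–4.
Aero vs Model U: Aero is ranked higher on 2+1 = 3 ballots, Model U on 8. Model U wins 8–3.
Aero vs Model S2: 2+1 = 3 for Aero, 8 for Model S2 — Model S2 by 8–3.
Bolt vs Model U: 5 to 6, Model U.
Bolt vs Model S2: 9 to 2, Bolt.
Model U vs Model S2: 4 to 7, Model S2.
Each design drops at least one matchup (Model T loses to Bolt; Aero loses to Model T; Bolt loses to Model U; Model U loses to Model T; Model S2 loses to Bolt); the cycle Model T > Model U > Bolt > Model T rules out a Condorcet winner.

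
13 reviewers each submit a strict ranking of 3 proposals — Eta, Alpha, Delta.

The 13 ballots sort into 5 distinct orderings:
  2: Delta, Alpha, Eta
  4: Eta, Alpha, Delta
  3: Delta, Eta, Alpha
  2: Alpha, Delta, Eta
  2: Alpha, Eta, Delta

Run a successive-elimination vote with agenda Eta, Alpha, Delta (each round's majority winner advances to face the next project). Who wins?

Delta

Round 1: Eta vs Alpha — 7–6, Eta advances.
Round 2: Eta vs Delta — 6–7, Delta advances.
Delta survives the agenda.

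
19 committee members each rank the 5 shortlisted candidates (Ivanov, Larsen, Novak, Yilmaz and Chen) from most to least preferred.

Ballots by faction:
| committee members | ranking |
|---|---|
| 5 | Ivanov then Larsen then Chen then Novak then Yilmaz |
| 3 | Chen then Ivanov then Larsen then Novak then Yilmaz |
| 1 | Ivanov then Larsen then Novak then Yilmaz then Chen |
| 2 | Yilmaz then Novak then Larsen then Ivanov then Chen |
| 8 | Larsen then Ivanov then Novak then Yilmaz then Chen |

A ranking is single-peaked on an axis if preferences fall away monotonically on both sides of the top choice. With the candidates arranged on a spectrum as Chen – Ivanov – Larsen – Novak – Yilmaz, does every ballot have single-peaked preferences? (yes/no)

yes

Axis positions: Chen=1, Ivanov=2, Larsen=3, Novak=4, Yilmaz=5.
Faction 1 (peak Ivanov at position 2): ranking walks positions 2-3-1-4-5, expanding outward from the peak — single-peaked.
Faction 2 (peak Chen at position 1): ranking walks positions 1-2-3-4-5, expanding outward from the peak — single-peaked.
Faction 3 (peak Ivanov at position 2): ranking walks positions 2-3-4-5-1, expanding outward from the peak — single-peaked.
Faction 4 (peak Yilmaz at position 5): ranking walks positions 5-4-3-2-1, expanding outward from the peak — single-peaked.
Faction 5 (peak Larsen at position 3): ranking walks positions 3-2-4-5-1, expanding outward from the peak — single-peaked.
Every ranking is single-peaked on this axis.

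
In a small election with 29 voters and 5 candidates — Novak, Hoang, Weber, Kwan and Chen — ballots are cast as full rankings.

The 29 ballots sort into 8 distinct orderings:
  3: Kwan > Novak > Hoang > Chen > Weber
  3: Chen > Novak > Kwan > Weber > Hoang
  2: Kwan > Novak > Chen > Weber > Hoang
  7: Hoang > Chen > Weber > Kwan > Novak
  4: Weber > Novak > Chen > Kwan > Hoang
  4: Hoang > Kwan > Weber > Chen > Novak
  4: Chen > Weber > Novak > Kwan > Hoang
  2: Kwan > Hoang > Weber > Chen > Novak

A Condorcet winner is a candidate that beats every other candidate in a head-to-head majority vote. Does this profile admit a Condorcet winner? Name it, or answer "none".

none

Check each pair by majority over 29 ballots:
Novak–Hoang: Novak 16–13.
Novak vs Weber: Novak preferred on 3+3+2 = 8 ballots; Weber wins 21–8.
Novak vs Kwan: 11 to 18, Kwan.
Novak vs Chen: Chen wins 20–9.
Hoang vs Weber: Hoang preferred on 3+7+4+2 = 16 ballots; Hoang wins 16–13.
Hoang vs Kwan: Kwan wins 18–11.
Hoang vs Chen: 3+7+4+2 = 16 for Hoang, 13 for Chen — Hoang by 16–13.
Weber–Kwan: Weber 15–14.
Weber–Chen: Chen 19–10.
Kwan vs Chen: Kwan is ranked higher on 3+2+4+2 = 11 ballots, Chen on 18. Chen wins 18–11.
Each candidate drops at least one matchup (Novak loses to Weber; Hoang loses to Novak; Weber loses to Hoang; Kwan loses to Weber; Chen loses to Hoang); the cycle Novak beats Hoang beats Weber beats Novak rules out a Condorcet winner.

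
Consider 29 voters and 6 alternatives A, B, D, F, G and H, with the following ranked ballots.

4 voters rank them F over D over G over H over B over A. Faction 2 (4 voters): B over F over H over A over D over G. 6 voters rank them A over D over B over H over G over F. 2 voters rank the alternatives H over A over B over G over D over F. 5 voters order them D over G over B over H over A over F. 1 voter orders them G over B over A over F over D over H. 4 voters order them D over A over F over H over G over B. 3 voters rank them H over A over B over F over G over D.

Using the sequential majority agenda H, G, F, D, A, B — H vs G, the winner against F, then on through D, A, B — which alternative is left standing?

Round 1: H vs G — 19–10, H advances.
Round 2: H vs F — 16–13, H advances.
Round 3: H vs D — 9–20, D advances.
Round 4: D vs A — 13–16, A advances.
Round 5: A vs B — 15–14, A advances.
The agenda winner is A.

A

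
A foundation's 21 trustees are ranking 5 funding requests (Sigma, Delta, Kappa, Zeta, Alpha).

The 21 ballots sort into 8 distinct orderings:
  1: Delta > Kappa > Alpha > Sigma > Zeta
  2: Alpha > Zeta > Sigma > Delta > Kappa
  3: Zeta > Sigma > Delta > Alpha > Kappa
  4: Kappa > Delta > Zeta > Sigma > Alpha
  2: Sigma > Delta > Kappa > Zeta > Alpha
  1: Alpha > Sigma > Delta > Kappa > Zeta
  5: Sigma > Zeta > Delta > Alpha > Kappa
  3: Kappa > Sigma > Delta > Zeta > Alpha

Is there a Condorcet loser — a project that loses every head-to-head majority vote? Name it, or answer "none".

Pairwise majorities:
Sigma vs Delta: Sigma is ranked higher on 2+3+2+1+5+3 = 16 ballots, Delta on 5. Sigma wins 16–5.
Sigma–Kappa: Sigma 13–8.
Sigma–Zeta: Sigma 12–9.
Sigma vs Alpha: 17 to 4, Sigma.
Delta vs Kappa: Delta, 14–7.
Delta vs Zeta: Delta, 11–10.
Delta vs Alpha: Delta wins 18–3.
Kappa vs Zeta: Kappa preferred on 1+4+2+1+3 = 11 ballots; Kappa wins 11–10.
Kappa vs Alpha: Alpha wins 11–10.
Zeta vs Alpha: Zeta, 17–4.
No project is winless: Sigma beats Delta; Delta beats Kappa; Kappa beats Zeta; Zeta beats Alpha; Alpha beats Kappa. There is no Condorcet loser.

none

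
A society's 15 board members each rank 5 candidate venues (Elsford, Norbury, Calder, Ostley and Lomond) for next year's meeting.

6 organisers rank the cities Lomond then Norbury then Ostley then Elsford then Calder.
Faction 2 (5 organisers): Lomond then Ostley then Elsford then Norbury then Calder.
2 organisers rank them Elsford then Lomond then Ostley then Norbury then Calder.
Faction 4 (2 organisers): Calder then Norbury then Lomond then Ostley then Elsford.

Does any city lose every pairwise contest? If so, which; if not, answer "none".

Head-to-head results (15 organisers):
Elsford vs Norbury: 7 to 8, Norbury.
Elsford–Calder: Elsford 13–2.
Elsford vs Ostley: Ostley, 13–2.
Elsford vs Lomond: Lomond wins 13–2.
Norbury vs Calder: Norbury preferred on 6+5+2 = 13 ballots; Norbury wins 13–2.
Norbury vs Ostley: 6+2 = 8 for Norbury, 7 for Ostley — Norbury by 8–7.
Norbury vs Lomond: Norbury is ranked higher on 2 ballots, Lomond on 13. Lomond wins 13–2.
Calder vs Ostley: 2 to 13, Ostley.
Calder vs Lomond: Calder is ranked higher on 2 ballots, Lomond on 13. Lomond wins 13–2.
Ostley vs Lomond: 0 to 15, Lomond.
Calder is beaten in every head-to-head and is the Condorcet loser.

Calder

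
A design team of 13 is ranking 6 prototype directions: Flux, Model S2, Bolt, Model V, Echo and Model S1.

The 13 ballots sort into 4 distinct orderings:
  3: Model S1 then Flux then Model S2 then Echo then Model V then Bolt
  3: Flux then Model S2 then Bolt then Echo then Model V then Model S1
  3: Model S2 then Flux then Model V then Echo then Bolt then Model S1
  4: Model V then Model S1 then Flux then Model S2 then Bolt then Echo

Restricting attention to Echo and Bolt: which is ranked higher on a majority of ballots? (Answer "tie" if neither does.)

Bolt

Ballots ranking Echo above Bolt: 3 + 3 = 6.
Ballots ranking Bolt above Echo: 13 − 6 = 7.
Bolt wins the head-to-head 7–6.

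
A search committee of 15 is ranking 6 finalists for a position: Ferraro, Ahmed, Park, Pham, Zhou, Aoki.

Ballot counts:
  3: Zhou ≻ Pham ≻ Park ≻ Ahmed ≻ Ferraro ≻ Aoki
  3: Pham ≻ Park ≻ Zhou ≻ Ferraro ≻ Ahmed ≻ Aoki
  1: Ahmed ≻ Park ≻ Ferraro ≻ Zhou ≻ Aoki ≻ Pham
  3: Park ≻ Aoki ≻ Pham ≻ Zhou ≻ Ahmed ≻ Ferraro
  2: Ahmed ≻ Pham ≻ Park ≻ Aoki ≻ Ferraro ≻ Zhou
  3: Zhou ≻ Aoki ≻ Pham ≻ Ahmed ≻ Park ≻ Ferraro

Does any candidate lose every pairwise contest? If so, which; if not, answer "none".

Ferraro

Head-to-head results (15 committee members):
Ferraro vs Ahmed: Ferraro is ranked higher on 3 ballots, Ahmed on 12. Ahmed wins 12–3.
Ferraro vs Park: Ferraro is ranked higher on 0 ballots, Park on 15. Park wins 15–0.
Ferraro vs Pham: Pham, 14–1.
Ferraro vs Zhou: Zhou wins 12–3.
Ferraro vs Aoki: Ferraro preferred on 3+3+1 = 7 ballots; Aoki wins 8–7.
Ahmed vs Park: Park, 9–6.
Ahmed vs Pham: Ahmed preferred on 1+2 = 3 ballots; Pham wins 12–3.
Ahmed vs Zhou: Zhou wins 12–3.
Ahmed–Aoki: Ahmed 9–6.
Park vs Pham: 1+3 = 4 for Park, 11 for Pham — Pham by 11–4.
Park–Zhou: Park 9–6.
Park vs Aoki: Park is ranked higher on 3+3+1+3+2 = 12 ballots, Aoki on 3. Park wins 12–3.
Pham–Zhou: Pham 8–7.
Pham vs Aoki: Pham, 8–7.
Zhou vs Aoki: Zhou preferred on 3+3+1+3 = 10 ballots; Zhou wins 10–5.
Only Ferraro has no wins; Ferraro is the Condorcet loser.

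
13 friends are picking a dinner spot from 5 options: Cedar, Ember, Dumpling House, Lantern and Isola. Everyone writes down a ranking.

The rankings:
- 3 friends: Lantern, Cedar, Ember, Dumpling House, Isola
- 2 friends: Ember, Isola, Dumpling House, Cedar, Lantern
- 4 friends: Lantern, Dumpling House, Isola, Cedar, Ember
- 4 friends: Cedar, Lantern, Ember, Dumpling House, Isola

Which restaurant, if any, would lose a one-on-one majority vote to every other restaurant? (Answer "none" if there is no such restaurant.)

Isola

Pairwise majorities:
Cedar–Ember: Cedar 11–2.
Cedar vs Dumpling House: Cedar is ranked higher on 3+4 = 7 ballots, Dumpling House on 6. Cedar wins 7–6.
Cedar vs Lantern: Lantern, 7–6.
Cedar vs Isola: Cedar wins 7–6.
Ember vs Dumpling House: Ember, 9–4.
Ember vs Lantern: 2 for Ember, 11 for Lantern — Lantern by 11–2.
Ember vs Isola: Ember is ranked higher on 3+2+4 = 9 ballots, Isola on 4. Ember wins 9–4.
Dumpling House vs Lantern: Lantern, 11–2.
Dumpling House vs Isola: Dumpling House wins 11–2.
Lantern vs Isola: Lantern, 11–2.
Isola is beaten in every head-to-head and is the Condorcet loser.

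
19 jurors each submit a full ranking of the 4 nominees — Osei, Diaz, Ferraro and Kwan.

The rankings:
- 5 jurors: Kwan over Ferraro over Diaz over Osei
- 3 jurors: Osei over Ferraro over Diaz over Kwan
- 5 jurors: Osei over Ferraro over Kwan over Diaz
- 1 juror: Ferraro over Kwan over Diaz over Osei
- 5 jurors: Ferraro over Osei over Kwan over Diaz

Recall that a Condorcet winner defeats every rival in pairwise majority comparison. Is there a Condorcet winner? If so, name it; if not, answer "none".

Pairwise majorities:
Osei vs Diaz: Osei wins 13–6.
Osei vs Ferraro: Ferraro wins 11–8.
Osei vs Kwan: 13 to 6, Osei.
Diaz–Ferraro: Ferraro 19–0.
Diaz vs Kwan: Diaz preferred on 3 ballots; Kwan wins 16–3.
Ferraro vs Kwan: Ferraro wins 14–5.
Ferraro beats each of Osei, Diaz, Kwan — Ferraro is the Condorcet winner.

Ferraro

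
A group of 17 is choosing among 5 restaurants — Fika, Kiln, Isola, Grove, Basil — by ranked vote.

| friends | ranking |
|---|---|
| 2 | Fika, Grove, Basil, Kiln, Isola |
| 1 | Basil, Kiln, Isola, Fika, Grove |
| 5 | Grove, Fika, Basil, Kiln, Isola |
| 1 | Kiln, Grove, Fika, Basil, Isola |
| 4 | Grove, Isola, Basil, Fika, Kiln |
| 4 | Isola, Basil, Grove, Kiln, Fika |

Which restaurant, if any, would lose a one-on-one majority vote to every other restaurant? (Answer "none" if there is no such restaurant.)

Head-to-head results (17 friends):
Fika vs Kiln: Fika is ranked higher on 2+5+4 = 11 ballots, Kiln on 6. Fika wins 11–6.
Fika vs Isola: 2+5+1 = 8 for Fika, 9 for Isola — Isola by 9–8.
Fika vs Grove: 3 to 14, Grove.
Fika vs Basil: Fika is ranked higher on 2+5+1 = 8 ballots, Basil on 9. Basil wins 9–8.
Kiln–Isola: Kiln 9–8.
Kiln vs Grove: Grove, 15–2.
Kiln vs Basil: Kiln preferred on 1 ballot; Basil wins 16–1.
Isola vs Grove: Grove wins 12–5.
Isola–Basil: Basil 9–8.
Grove vs Basil: Grove wins 12–5.
No restaurant is winless: Fika beats Kiln; Kiln beats Isola; Isola beats Fika; Grove beats Fika; Basil beats Fika. There is no Condorcet loser.

none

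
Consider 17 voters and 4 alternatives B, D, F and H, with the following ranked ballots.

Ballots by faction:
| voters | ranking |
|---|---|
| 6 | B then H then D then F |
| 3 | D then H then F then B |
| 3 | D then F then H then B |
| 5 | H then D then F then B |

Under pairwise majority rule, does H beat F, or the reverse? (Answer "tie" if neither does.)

Ballots ranking H above F: 6 + 3 + 5 = 14.
Ballots ranking F above H: 17 − 14 = 3.
H wins the head-to-head 14–3.

H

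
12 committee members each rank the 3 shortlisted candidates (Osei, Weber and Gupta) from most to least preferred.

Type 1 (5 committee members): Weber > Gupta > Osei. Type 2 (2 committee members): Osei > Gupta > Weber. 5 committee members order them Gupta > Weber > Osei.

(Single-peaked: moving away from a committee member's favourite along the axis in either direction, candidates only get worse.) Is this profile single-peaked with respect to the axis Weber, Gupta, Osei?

Axis positions: Weber=1, Gupta=2, Osei=3.
Type 1 (peak Weber at position 1): ranking walks positions 1-2-3, expanding outward from the peak — single-peaked.
Type 2 (peak Osei at position 3): ranking walks positions 3-2-1, expanding outward from the peak — single-peaked.
Type 3 (peak Gupta at position 2): ranking walks positions 2-1-3, expanding outward from the peak — single-peaked.
Every ranking is single-peaked on this axis.

yes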